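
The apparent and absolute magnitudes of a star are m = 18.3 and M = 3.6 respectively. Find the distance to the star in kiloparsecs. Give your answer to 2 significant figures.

d ≈ 8.7 kpc

Distance modulus: m − M = 18.3 − (3.6) = 14.700
m − M = 5 log₁₀ d − 5
log₁₀ d = (m − M)/5 + 1 = 3.9400
d = 10^3.9400 = 8710 pc
= 8.710 kpc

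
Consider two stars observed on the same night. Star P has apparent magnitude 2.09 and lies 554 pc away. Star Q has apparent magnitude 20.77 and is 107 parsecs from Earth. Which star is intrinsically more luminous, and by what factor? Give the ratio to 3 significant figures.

Star P: M = m − 5 log₁₀ d + 5 = 2.09 − 5·2.7435 + 5 = -6.628
Star Q: M = m − 5 log₁₀ d + 5 = 20.77 − 5·2.0294 + 5 = 15.623
ΔM = M_P − M_Q = -6.628 − (15.623) = -22.251; smaller M is more luminous → Star P.
L ratio = 10^(0.4 |ΔM|) = 10^8.900 = 7.948×10^8

Star P is more luminous, by a factor of 7.95×10^8.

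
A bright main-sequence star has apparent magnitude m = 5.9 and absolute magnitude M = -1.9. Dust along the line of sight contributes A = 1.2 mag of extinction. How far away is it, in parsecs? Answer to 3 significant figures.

m − M = 5 log₁₀(d/10 pc) + A  ⇒  5.9 − (-1.9) − 1.2 = 5 log₁₀(d/10)
6.600 = 5 log₁₀(d/10)
log₁₀ d = (m − M − A)/5 + 1 = 2.3200
d = 10^2.3200 = 208.9 pc

d ≈ 209 pc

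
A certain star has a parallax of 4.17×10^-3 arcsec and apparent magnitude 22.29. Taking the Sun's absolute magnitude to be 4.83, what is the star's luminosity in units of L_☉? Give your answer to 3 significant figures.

L/L_☉ ≈ 5.97×10^-5

d = 1/p = 1/4.17×10^-3″ = 239.8 pc
M = m − 5 log₁₀ d + 5 = 22.29 − 5·2.3799 + 5 = 15.391
M − M_☉ = 15.391 − 4.83 = 10.561
L/L_☉ = 10^(−0.4 × 10.561) = 5.967×10^-5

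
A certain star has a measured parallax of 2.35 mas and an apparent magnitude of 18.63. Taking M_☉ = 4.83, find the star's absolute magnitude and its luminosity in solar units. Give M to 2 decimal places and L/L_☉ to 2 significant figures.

M ≈ 10.49; L/L_☉ ≈ 5.5×10^-3

d = 1/p = 1000/2.35 mas = 425.5 pc
M = m − 5 log₁₀ d + 5 = 18.63 − 5·2.6289 + 5 = 10.485
M − M_☉ = 10.485 − 4.83 = 5.655
L/L_☉ = 10^(−0.4 × 5.655) = 5.468×10^-3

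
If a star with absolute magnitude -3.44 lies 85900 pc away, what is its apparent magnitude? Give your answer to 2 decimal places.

m ≈ 16.23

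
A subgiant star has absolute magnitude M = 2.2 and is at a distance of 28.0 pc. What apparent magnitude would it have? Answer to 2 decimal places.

m ≈ 4.44

m = M + 5 log₁₀ d − 5 = 2.2 + 5·1.4472 − 5 = 4.436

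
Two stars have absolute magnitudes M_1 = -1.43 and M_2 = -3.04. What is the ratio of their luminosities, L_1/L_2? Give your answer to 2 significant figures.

ΔM = M_1 − M_2 = 1.61
L_1/L_2 = 10^(−0.4 ΔM) = 10^-0.644 = 0.2270

L_1/L_2 ≈ 0.23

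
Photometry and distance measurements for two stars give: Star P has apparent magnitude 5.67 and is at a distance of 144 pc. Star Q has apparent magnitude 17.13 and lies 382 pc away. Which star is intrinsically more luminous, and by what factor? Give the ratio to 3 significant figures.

Star P is more luminous, by a factor of 5450.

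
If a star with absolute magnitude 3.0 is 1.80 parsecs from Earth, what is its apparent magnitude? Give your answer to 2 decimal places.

m = M + 5 log₁₀ d − 5 = 3.0 + 5·0.2553 − 5 = -0.724

m ≈ -0.72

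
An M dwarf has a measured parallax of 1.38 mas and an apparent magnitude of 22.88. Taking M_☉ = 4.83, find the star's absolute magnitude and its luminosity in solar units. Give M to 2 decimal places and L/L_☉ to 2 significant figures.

M ≈ 13.58; L/L_☉ ≈ 3.2×10^-4

d = 1/p = 1000/1.38 mas = 724.6 pc
M = m − 5 log₁₀ d + 5 = 22.88 − 5·2.8601 + 5 = 13.579
M − M_☉ = 13.579 − 4.83 = 8.749
L/L_☉ = 10^(−0.4 × 8.749) = 3.164×10^-4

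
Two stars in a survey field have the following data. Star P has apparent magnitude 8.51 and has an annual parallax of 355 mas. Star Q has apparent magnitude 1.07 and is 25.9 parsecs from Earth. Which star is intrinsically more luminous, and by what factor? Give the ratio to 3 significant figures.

Star Q is more luminous, by a factor of 80000.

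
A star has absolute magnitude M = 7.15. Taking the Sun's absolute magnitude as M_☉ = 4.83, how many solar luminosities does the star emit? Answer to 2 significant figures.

L/L_☉ ≈ 0.12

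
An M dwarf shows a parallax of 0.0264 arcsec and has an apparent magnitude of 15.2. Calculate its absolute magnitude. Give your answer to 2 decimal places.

M ≈ 12.31

d = 1/p = 1/0.0264″ = 37.88 pc
5 log₁₀(d/10 pc) = 5 log₁₀(37.88) − 5 = 2.892
M = m − 5 log₁₀(d/10) = 15.2 − 2.892 = 12.308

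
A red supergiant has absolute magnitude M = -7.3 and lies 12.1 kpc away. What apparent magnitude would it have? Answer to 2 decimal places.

m ≈ 8.11

d = 12.1 kpc = 12100 pc
m = M + 5 log₁₀ d − 5 = -7.3 + 5·4.0828 − 5 = 8.114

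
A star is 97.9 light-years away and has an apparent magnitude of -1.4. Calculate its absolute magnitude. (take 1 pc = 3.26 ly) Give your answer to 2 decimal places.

M ≈ -3.79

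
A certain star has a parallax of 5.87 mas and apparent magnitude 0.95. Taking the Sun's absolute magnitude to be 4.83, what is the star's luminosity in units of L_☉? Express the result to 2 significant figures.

L/L_☉ ≈ 10000

d = 1/p = 1000/5.87 mas = 170.4 pc
M = m − 5 log₁₀ d + 5 = 0.95 − 5·2.2314 + 5 = -5.207
M − M_☉ = -5.207 − 4.83 = -10.037
L/L_☉ = 10^(−0.4 × -10.037) = 10340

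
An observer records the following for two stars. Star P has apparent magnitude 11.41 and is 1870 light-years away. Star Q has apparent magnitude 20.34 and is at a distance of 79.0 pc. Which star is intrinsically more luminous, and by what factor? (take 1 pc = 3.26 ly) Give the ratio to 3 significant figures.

Star P: d = 1870 ly / 3.26 = 573.6 pc
Star P: M = m − 5 log₁₀ d + 5 = 11.41 − 5·2.7586 + 5 = 2.617
Star Q: M = m − 5 log₁₀ d + 5 = 20.34 − 5·1.8976 + 5 = 15.852
ΔM = M_P − M_Q = 2.617 − (15.852) = -13.235; smaller M is more luminous → Star P.
L ratio = 10^(0.4 |ΔM|) = 10^5.294 = 196800

Star P is more luminous, by a factor of 197000.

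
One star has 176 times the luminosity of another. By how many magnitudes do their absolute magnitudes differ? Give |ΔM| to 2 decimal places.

|ΔM| ≈ 5.61

Pogson: ΔM = −2.5 log₁₀(ratio) = −2.5 log₁₀(176) = −2.5 × 2.2455 = -5.614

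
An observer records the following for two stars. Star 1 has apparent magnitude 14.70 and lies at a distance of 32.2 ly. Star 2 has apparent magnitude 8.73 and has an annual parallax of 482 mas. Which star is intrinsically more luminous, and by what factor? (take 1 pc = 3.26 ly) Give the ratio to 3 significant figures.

Star 1: d = 32.2 ly / 3.26 = 9.877 pc
Star 1: M = m − 5 log₁₀ d + 5 = 14.70 − 5·0.9946 + 5 = 14.727
Star 2: p = 482 mas = 0.482″ → d = 1/p = 2.075 pc
Star 2: M = m − 5 log₁₀ d + 5 = 8.73 − 5·0.3170 + 5 = 12.145
ΔM = M_1 − M_2 = 14.727 − (12.145) = 2.582; smaller M is more luminous → Star 2.
L ratio = 10^(0.4 |ΔM|) = 10^1.033 = 10.78

Star 2 is more luminous, by a factor of 10.8.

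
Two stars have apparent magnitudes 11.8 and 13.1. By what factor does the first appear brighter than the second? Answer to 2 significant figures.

3.3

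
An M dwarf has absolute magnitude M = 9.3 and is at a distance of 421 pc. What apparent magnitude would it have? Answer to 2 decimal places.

m = M + 5 log₁₀ d − 5 = 9.3 + 5·2.6243 − 5 = 17.421

m ≈ 17.42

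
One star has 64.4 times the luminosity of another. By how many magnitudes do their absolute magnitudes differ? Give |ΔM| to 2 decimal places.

|ΔM| ≈ 4.52

Pogson: ΔM = −2.5 log₁₀(ratio) = −2.5 log₁₀(64.4) = −2.5 × 1.8089 = -4.522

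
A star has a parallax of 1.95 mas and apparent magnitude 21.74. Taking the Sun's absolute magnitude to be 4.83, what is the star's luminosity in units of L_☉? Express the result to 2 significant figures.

L/L_☉ ≈ 4.5×10^-4

d = 1/p = 1000/1.95 mas = 512.8 pc
M = m − 5 log₁₀ d + 5 = 21.74 − 5·2.7100 + 5 = 13.190
M − M_☉ = 13.190 − 4.83 = 8.360
L/L_☉ = 10^(−0.4 × 8.360) = 4.528×10^-4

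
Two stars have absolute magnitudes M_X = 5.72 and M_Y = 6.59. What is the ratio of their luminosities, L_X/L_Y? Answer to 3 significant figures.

L_X/L_Y ≈ 2.23

ΔM = M_X − M_Y = -0.87
L_X/L_Y = 10^(−0.4 ΔM) = 10^0.348 = 2.228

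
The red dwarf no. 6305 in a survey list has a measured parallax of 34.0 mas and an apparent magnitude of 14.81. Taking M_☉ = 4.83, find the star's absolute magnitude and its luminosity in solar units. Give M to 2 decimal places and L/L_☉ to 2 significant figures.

d = 1/p = 1000/34.0 mas = 29.41 pc
M = m − 5 log₁₀ d + 5 = 14.81 − 5·1.4685 + 5 = 12.467
M − M_☉ = 12.467 − 4.83 = 7.637
L/L_☉ = 10^(−0.4 × 7.637) = 8.811×10^-4

M ≈ 12.47; L/L_☉ ≈ 8.8×10^-4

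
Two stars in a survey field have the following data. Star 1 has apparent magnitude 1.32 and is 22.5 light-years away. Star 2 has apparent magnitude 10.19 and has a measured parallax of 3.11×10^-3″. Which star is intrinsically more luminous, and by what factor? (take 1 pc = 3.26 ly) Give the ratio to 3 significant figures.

Star 1: d = 22.5 ly / 3.26 = 6.902 pc
Star 1: M = m − 5 log₁₀ d + 5 = 1.32 − 5·0.8390 + 5 = 2.125
Star 2: d = 1/p = 1/3.11×10^-3″ = 321.5 pc
Star 2: M = m − 5 log₁₀ d + 5 = 10.19 − 5·2.5072 + 5 = 2.654
ΔM = M_1 − M_2 = 2.125 − (2.654) = -0.529; smaller M is more luminous → Star 1.
L ratio = 10^(0.4 |ΔM|) = 10^0.211 = 1.627

Star 1 is more luminous, by a factor of 1.63.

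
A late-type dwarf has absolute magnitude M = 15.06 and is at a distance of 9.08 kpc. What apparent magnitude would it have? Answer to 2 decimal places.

d = 9.08 kpc = 9080 pc
m = M + 5 log₁₀ d − 5 = 15.06 + 5·3.9581 − 5 = 29.850

m ≈ 29.85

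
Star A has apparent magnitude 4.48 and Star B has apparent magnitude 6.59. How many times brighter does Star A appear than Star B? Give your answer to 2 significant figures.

7.0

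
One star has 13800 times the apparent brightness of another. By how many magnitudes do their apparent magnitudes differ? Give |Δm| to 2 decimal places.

|Δm| ≈ 10.35

Pogson: Δm = −2.5 log₁₀(ratio) = −2.5 log₁₀(13800) = −2.5 × 4.1399 = -10.350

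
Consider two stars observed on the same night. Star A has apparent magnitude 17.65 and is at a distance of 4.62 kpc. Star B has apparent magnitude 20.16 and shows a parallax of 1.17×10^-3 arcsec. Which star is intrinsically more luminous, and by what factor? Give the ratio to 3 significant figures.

Star A is more luminous, by a factor of 295.

Star A: d = 4.62 kpc = 4620 pc
Star A: M = m − 5 log₁₀ d + 5 = 17.65 − 5·3.6646 + 5 = 4.327
Star B: d = 1/p = 1/1.17×10^-3″ = 854.7 pc
Star B: M = m − 5 log₁₀ d + 5 = 20.16 − 5·2.9318 + 5 = 10.501
ΔM = M_A − M_B = 4.327 − (10.501) = -6.174; smaller M is more luminous → Star A.
L ratio = 10^(0.4 |ΔM|) = 10^2.470 = 294.9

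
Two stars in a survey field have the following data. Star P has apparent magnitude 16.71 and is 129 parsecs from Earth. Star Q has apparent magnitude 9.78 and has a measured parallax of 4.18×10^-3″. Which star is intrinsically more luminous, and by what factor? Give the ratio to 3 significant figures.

Star Q is more luminous, by a factor of 2030.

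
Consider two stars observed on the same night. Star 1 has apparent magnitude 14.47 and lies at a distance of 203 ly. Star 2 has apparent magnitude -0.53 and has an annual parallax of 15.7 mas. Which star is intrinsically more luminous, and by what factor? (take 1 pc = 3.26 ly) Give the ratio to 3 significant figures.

Star 2 is more luminous, by a factor of 1.05×10^6.

Star 1: d = 203 ly / 3.26 = 62.27 pc
Star 1: M = m − 5 log₁₀ d + 5 = 14.47 − 5·1.7943 + 5 = 10.499
Star 2: p = 15.7 mas = 0.0157″ → d = 1/p = 63.69 pc
Star 2: M = m − 5 log₁₀ d + 5 = -0.53 − 5·1.8041 + 5 = -4.551
ΔM = M_1 − M_2 = 10.499 − (-4.551) = 15.049; smaller M is more luminous → Star 2.
L ratio = 10^(0.4 |ΔM|) = 10^6.020 = 1.046×10^6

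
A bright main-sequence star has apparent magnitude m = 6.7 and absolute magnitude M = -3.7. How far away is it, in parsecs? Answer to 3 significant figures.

d ≈ 1200 pc

μ = m − M = 10.400
m − M = 5 log₁₀ d − 5
log₁₀ d = (m − M)/5 + 1 = 3.0800
d = 10^3.0800 = 1202 pc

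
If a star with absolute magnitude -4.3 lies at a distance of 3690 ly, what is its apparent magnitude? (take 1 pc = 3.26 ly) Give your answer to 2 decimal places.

m ≈ 5.97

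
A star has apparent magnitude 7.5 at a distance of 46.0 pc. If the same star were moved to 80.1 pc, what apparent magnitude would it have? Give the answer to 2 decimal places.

m ≈ 8.70

Flux ∝ 1/d², so Δm = 5 log₁₀(d₂/d₁) = 5 log₁₀(80.1/46.0) = 1.204
m₂ = m₁ + Δm = 7.5 + (1.204) = 8.704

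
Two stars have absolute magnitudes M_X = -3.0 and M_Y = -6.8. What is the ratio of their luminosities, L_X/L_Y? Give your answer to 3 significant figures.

ΔM = M_X − M_Y = 3.8
L_X/L_Y = 10^(−0.4 ΔM) = 10^-1.520 = 0.03020

L_X/L_Y ≈ 0.0302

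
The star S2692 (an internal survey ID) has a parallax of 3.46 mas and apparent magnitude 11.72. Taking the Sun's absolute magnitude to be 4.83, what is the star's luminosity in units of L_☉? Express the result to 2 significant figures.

d = 1/p = 1000/3.46 mas = 289.0 pc
M = m − 5 log₁₀ d + 5 = 11.72 − 5·2.4609 + 5 = 4.415
M − M_☉ = 4.415 − 4.83 = -0.415
L/L_☉ = 10^(−0.4 × -0.415) = 1.465

L/L_☉ ≈ 1.5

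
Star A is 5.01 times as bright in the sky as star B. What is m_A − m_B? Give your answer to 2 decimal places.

Pogson: Δm = −2.5 log₁₀(ratio) = −2.5 log₁₀(5.01) = −2.5 × 0.6998 = -1.750
Star A is brighter, so it has the smaller magnitude: the difference is negative.

m_A − m_B ≈ -1.75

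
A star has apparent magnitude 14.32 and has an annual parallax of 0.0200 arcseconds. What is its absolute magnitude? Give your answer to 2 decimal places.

M ≈ 10.83

d = 1/p = 1/0.0200″ = 50.00 pc
5 log₁₀(d/10 pc) = 5 log₁₀(50.00) − 5 = 3.495
M = m − 5 log₁₀(d/10) = 14.32 − 3.495 = 10.825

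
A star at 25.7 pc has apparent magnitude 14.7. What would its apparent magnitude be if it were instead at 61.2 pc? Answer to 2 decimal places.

Flux ∝ 1/d², so Δm = 5 log₁₀(d₂/d₁) = 5 log₁₀(61.2/25.7) = 1.884
m₂ = m₁ + Δm = 14.7 + (1.884) = 16.584

m ≈ 16.58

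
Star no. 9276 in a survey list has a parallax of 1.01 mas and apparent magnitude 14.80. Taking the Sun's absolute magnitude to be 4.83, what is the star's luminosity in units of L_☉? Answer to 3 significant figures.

L/L_☉ ≈ 1.01

d = 1/p = 1000/1.01 mas = 990.1 pc
M = m − 5 log₁₀ d + 5 = 14.80 − 5·2.9957 + 5 = 4.822
M − M_☉ = 4.822 − 4.83 = -0.008
L/L_☉ = 10^(−0.4 × -0.008) = 1.008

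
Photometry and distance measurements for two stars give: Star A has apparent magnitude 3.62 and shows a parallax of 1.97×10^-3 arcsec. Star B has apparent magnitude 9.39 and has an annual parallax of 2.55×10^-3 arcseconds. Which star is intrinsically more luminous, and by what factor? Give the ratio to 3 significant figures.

Star A is more luminous, by a factor of 341.

Star A: d = 1/p = 1/1.97×10^-3″ = 507.6 pc
Star A: M = m − 5 log₁₀ d + 5 = 3.62 − 5·2.7055 + 5 = -4.908
Star B: d = 1/p = 1/2.55×10^-3″ = 392.2 pc
Star B: M = m − 5 log₁₀ d + 5 = 9.39 − 5·2.5935 + 5 = 1.423
ΔM = M_A − M_B = -4.908 − (1.423) = -6.330; smaller M is more luminous → Star A.
L ratio = 10^(0.4 |ΔM|) = 10^2.532 = 340.5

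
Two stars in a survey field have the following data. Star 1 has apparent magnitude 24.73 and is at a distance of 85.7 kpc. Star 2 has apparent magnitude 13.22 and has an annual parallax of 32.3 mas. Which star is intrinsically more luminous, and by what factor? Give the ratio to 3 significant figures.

Star 1 is more luminous, by a factor of 191.

Star 1: d = 85.7 kpc = 85700 pc
Star 1: M = m − 5 log₁₀ d + 5 = 24.73 − 5·4.9330 + 5 = 5.065
Star 2: p = 32.3 mas = 0.0323″ → d = 1/p = 30.96 pc
Star 2: M = m − 5 log₁₀ d + 5 = 13.22 − 5·1.4908 + 5 = 10.766
ΔM = M_1 − M_2 = 5.065 − (10.766) = -5.701; smaller M is more luminous → Star 1.
L ratio = 10^(0.4 |ΔM|) = 10^2.280 = 190.7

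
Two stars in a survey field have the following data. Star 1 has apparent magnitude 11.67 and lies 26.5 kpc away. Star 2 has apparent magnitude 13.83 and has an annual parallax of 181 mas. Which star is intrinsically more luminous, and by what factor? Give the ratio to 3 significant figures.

Star 1: d = 26.5 kpc = 26500 pc
Star 1: M = m − 5 log₁₀ d + 5 = 11.67 − 5·4.4232 + 5 = -5.446
Star 2: p = 181 mas = 0.181″ → d = 1/p = 5.525 pc
Star 2: M = m − 5 log₁₀ d + 5 = 13.83 − 5·0.7423 + 5 = 15.118
ΔM = M_1 − M_2 = -5.446 − (15.118) = -20.565; smaller M is more luminous → Star 1.
L ratio = 10^(0.4 |ΔM|) = 10^8.226 = 1.682×10^8

Star 1 is more luminous, by a factor of 1.68×10^8.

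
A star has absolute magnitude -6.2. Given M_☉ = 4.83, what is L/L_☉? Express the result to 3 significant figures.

M − M_☉ = -6.2 − 4.83 = -11.030
L/L_☉ = 10^(−0.4 (M − M_☉)) = 10^4.412 = 25820

L/L_☉ ≈ 25800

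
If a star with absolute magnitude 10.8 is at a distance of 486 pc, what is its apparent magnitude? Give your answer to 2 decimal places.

m = M + 5 log₁₀ d − 5 = 10.8 + 5·2.6866 − 5 = 19.233

m ≈ 19.23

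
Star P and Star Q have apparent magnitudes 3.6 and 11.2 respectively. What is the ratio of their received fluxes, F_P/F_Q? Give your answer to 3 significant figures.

Magnitude difference = -7.6
Flux ratio = 10^(−0.4 Δm) = 10^(−0.4 × -7.6) = 10^3.040 = 1096

F_P/F_Q ≈ 1100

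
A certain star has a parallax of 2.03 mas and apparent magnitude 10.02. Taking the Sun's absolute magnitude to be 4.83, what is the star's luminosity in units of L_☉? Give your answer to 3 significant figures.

d = 1/p = 1000/2.03 mas = 492.6 pc
M = m − 5 log₁₀ d + 5 = 10.02 − 5·2.6925 + 5 = 1.557
M − M_☉ = 1.557 − 4.83 = -3.273
L/L_☉ = 10^(−0.4 × -3.273) = 20.37

L/L_☉ ≈ 20.4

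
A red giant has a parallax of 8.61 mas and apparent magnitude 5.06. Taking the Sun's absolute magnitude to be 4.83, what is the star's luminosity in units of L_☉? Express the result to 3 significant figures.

d = 1/p = 1000/8.61 mas = 116.1 pc
M = m − 5 log₁₀ d + 5 = 5.06 − 5·2.0650 + 5 = -0.265
M − M_☉ = -0.265 − 4.83 = -5.095
L/L_☉ = 10^(−0.4 × -5.095) = 109.1

L/L_☉ ≈ 109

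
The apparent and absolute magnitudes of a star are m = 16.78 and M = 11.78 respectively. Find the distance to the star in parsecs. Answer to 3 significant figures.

d ≈ 100 pc

μ = m − M = 5.000
m − M = 5 log₁₀ d − 5
log₁₀ d = (m − M)/5 + 1 = 2.0000
d = 10^2.0000 = 100.0 pc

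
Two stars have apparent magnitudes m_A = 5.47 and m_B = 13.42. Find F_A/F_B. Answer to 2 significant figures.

F_A/F_B ≈ 1500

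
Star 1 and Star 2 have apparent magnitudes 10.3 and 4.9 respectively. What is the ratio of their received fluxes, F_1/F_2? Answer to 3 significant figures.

F_1/F_2 ≈ 6.92×10^-3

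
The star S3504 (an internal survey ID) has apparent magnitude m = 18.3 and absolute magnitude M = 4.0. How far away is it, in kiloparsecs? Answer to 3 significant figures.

μ = m − M = 14.300
m − M = 5 log₁₀ d − 5
log₁₀ d = (m − M)/5 + 1 = 3.8600
d = 10^3.8600 = 7244 pc
= 7.244 kpc

d ≈ 7.24 kpc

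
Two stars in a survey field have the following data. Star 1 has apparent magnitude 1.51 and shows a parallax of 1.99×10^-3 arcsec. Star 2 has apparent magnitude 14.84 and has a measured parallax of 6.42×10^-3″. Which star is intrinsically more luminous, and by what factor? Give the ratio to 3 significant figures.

Star 1 is more luminous, by a factor of 2.24×10^6.

Star 1: d = 1/p = 1/1.99×10^-3″ = 502.5 pc
Star 1: M = m − 5 log₁₀ d + 5 = 1.51 − 5·2.7011 + 5 = -6.996
Star 2: d = 1/p = 1/6.42×10^-3″ = 155.8 pc
Star 2: M = m − 5 log₁₀ d + 5 = 14.84 − 5·2.1925 + 5 = 8.878
ΔM = M_1 − M_2 = -6.996 − (8.878) = -15.873; smaller M is more luminous → Star 1.
L ratio = 10^(0.4 |ΔM|) = 10^6.349 = 2.235×10^6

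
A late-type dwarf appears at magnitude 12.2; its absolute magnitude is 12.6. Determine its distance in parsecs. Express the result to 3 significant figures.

d ≈ 8.32 pc

Distance modulus: m − M = 12.2 − (12.6) = -0.400
m − M = 5 log₁₀ d − 5
log₁₀ d = (m − M)/5 + 1 = 0.9200
d = 10^0.9200 = 8.318 pc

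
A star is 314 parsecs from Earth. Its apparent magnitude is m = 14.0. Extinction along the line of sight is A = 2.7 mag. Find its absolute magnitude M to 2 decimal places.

M ≈ 3.82

5 log₁₀(d/10 pc) = 5 log₁₀(314.0) − 5 = 7.485
M = m − 5 log₁₀(d/10) − A = 14.0 − 7.485 − 2.7 = 3.815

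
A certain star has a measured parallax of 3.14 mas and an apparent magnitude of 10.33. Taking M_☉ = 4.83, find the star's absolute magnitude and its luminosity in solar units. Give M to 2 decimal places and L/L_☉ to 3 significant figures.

M ≈ 2.81; L/L_☉ ≈ 6.40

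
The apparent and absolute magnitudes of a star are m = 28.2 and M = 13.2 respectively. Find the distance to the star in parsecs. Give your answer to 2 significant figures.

d ≈ 10000 pc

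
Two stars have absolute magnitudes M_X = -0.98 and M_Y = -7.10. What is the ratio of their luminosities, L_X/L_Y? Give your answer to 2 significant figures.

L_X/L_Y ≈ 3.6×10^-3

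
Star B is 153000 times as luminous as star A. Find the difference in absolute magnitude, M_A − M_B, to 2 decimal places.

M_A − M_B ≈ 12.96

Pogson: ΔM = −2.5 log₁₀(ratio) = −2.5 log₁₀(153000) = −2.5 × 5.1847 = -12.962
Star B is brighter so has the smaller magnitude: M_A − M_B is positive.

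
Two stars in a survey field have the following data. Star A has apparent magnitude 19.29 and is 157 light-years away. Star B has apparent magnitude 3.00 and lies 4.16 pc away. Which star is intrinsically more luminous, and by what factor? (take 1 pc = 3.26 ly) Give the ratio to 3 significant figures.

Star B is more luminous, by a factor of 24500.

Star A: d = 157 ly / 3.26 = 48.16 pc
Star A: M = m − 5 log₁₀ d + 5 = 19.29 − 5·1.6827 + 5 = 15.877
Star B: M = m − 5 log₁₀ d + 5 = 3.00 − 5·0.6191 + 5 = 4.905
ΔM = M_A − M_B = 15.877 − (4.905) = 10.972; smaller M is more luminous → Star B.
L ratio = 10^(0.4 |ΔM|) = 10^4.389 = 24480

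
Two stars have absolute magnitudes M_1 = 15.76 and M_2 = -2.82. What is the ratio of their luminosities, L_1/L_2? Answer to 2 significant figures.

ΔM = M_1 − M_2 = 18.58
L_1/L_2 = 10^(−0.4 ΔM) = 10^-7.432 = 3.698×10^-8

L_1/L_2 ≈ 3.7×10^-8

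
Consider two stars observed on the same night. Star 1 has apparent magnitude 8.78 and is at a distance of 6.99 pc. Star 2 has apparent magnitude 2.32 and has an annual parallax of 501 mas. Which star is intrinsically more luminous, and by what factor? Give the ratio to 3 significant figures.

Star 1: M = m − 5 log₁₀ d + 5 = 8.78 − 5·0.8445 + 5 = 9.558
Star 2: p = 501 mas = 0.501″ → d = 1/p = 1.996 pc
Star 2: M = m − 5 log₁₀ d + 5 = 2.32 − 5·0.3002 + 5 = 5.819
ΔM = M_1 − M_2 = 9.558 − (5.819) = 3.738; smaller M is more luminous → Star 2.
L ratio = 10^(0.4 |ΔM|) = 10^1.495 = 31.29

Star 2 is more luminous, by a factor of 31.3.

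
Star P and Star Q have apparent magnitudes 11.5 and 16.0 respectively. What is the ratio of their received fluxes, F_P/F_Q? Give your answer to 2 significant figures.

F_P/F_Q ≈ 63

Δm = 11.5 − (16.0) = -4.5
Flux ratio = 10^(−0.4 Δm) = 10^(−0.4 × -4.5) = 10^1.800 = 63.10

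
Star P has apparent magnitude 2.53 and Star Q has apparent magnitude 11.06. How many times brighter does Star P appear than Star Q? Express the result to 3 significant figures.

Δm = 2.53 − (11.06) = -8.53
Flux ratio = 10^(−0.4 Δm) = 10^(−0.4 × -8.53) = 10^3.412 = 2582

2580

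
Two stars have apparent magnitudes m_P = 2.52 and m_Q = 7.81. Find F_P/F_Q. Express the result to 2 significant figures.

F_P/F_Q ≈ 130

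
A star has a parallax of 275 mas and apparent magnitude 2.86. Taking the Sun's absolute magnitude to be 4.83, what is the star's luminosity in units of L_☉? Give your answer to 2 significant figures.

L/L_☉ ≈ 0.81

d = 1/p = 1000/275 mas = 3.636 pc
M = m − 5 log₁₀ d + 5 = 2.86 − 5·0.5607 + 5 = 5.057
M − M_☉ = 5.057 − 4.83 = 0.227
L/L_☉ = 10^(−0.4 × 0.227) = 0.8116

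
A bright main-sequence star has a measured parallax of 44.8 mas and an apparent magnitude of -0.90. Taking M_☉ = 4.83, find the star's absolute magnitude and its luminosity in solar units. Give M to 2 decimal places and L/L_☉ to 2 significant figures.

d = 1/p = 1000/44.8 mas = 22.32 pc
M = m − 5 log₁₀ d + 5 = -0.90 − 5·1.3487 + 5 = -2.644
M − M_☉ = -2.644 − 4.83 = -7.474
L/L_☉ = 10^(−0.4 × -7.474) = 976.0

M ≈ -2.64; L/L_☉ ≈ 980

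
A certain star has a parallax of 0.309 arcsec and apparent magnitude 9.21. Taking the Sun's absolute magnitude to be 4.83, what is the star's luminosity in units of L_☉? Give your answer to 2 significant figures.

L/L_☉ ≈ 1.9×10^-3

d = 1/p = 1/0.309″ = 3.236 pc
M = m − 5 log₁₀ d + 5 = 9.21 − 5·0.5100 + 5 = 11.660
M − M_☉ = 11.660 − 4.83 = 6.830
L/L_☉ = 10^(−0.4 × 6.830) = 1.854×10^-3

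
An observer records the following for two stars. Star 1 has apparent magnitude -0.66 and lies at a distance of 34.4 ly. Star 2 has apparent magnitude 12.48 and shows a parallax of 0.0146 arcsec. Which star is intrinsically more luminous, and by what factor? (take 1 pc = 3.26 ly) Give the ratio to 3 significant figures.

Star 1 is more luminous, by a factor of 4280.

Star 1: d = 34.4 ly / 3.26 = 10.55 pc
Star 1: M = m − 5 log₁₀ d + 5 = -0.66 − 5·1.0233 + 5 = -0.777
Star 2: d = 1/p = 1/0.0146″ = 68.49 pc
Star 2: M = m − 5 log₁₀ d + 5 = 12.48 − 5·1.8356 + 5 = 8.302
ΔM = M_1 − M_2 = -0.777 − (8.302) = -9.078; smaller M is more luminous → Star 1.
L ratio = 10^(0.4 |ΔM|) = 10^3.631 = 4279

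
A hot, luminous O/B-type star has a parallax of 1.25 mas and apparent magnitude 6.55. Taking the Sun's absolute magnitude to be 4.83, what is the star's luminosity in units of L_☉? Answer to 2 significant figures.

L/L_☉ ≈ 1300

d = 1/p = 1000/1.25 mas = 800.0 pc
M = m − 5 log₁₀ d + 5 = 6.55 − 5·2.9031 + 5 = -2.965
M − M_☉ = -2.965 − 4.83 = -7.795
L/L_☉ = 10^(−0.4 × -7.795) = 1313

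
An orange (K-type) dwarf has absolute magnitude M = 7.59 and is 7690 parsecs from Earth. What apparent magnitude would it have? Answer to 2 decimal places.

m ≈ 22.02

m = M + 5 log₁₀ d − 5 = 7.59 + 5·3.8859 − 5 = 22.020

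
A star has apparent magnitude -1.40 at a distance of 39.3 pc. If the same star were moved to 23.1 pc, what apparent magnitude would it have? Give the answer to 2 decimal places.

m ≈ -2.55

Flux ∝ 1/d², so Δm = 5 log₁₀(d₂/d₁) = 5 log₁₀(23.1/39.3) = -1.154
m₂ = m₁ + Δm = -1.40 + (-1.154) = -2.554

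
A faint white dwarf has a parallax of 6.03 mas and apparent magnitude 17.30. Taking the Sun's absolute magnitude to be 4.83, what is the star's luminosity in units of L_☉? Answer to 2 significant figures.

L/L_☉ ≈ 2.8×10^-3

d = 1/p = 1000/6.03 mas = 165.8 pc
M = m − 5 log₁₀ d + 5 = 17.30 − 5·2.2197 + 5 = 11.202
M − M_☉ = 11.202 − 4.83 = 6.372
L/L_☉ = 10^(−0.4 × 6.372) = 2.827×10^-3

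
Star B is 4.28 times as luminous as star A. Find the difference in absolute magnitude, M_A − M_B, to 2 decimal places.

Pogson: ΔM = −2.5 log₁₀(ratio) = −2.5 log₁₀(4.28) = −2.5 × 0.6314 = -1.579
Star B is brighter so has the smaller magnitude: M_A − M_B is positive.

M_A − M_B ≈ 1.58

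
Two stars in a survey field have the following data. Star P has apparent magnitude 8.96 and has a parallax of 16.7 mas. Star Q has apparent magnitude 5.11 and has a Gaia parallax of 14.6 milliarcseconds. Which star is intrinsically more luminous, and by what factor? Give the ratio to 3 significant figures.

Star P: p = 16.7 mas = 0.0167″ → d = 1/p = 59.88 pc
Star P: M = m − 5 log₁₀ d + 5 = 8.96 − 5·1.7773 + 5 = 5.074
Star Q: p = 14.6 mas = 0.0146″ → d = 1/p = 68.49 pc
Star Q: M = m − 5 log₁₀ d + 5 = 5.11 − 5·1.8356 + 5 = 0.932
ΔM = M_P − M_Q = 5.074 − (0.932) = 4.142; smaller M is more luminous → Star Q.
L ratio = 10^(0.4 |ΔM|) = 10^1.657 = 45.37

Star Q is more luminous, by a factor of 45.4.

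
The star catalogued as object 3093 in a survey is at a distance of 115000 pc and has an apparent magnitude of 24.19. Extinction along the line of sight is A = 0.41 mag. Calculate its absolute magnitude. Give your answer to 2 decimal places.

M ≈ 3.48

5 log₁₀(d/10 pc) = 5 log₁₀(115000) − 5 = 20.303
M = m − 5 log₁₀(d/10) − A = 24.19 − 20.303 − 0.41 = 3.477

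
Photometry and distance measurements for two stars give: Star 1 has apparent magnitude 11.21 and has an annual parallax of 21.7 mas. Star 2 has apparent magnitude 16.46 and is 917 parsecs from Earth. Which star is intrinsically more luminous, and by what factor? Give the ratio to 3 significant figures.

Star 1: p = 21.7 mas = 0.0217″ → d = 1/p = 46.08 pc
Star 1: M = m − 5 log₁₀ d + 5 = 11.21 − 5·1.6635 + 5 = 7.892
Star 2: M = m − 5 log₁₀ d + 5 = 16.46 − 5·2.9624 + 5 = 6.648
ΔM = M_1 − M_2 = 7.892 − (6.648) = 1.244; smaller M is more luminous → Star 2.
L ratio = 10^(0.4 |ΔM|) = 10^0.498 = 3.145

Star 2 is more luminous, by a factor of 3.15.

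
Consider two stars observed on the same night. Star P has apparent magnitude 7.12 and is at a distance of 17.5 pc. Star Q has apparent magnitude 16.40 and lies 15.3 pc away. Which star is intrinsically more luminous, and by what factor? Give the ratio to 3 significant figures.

Star P: M = m − 5 log₁₀ d + 5 = 7.12 − 5·1.2430 + 5 = 5.905
Star Q: M = m − 5 log₁₀ d + 5 = 16.40 − 5·1.1847 + 5 = 15.477
ΔM = M_P − M_Q = 5.905 − (15.477) = -9.572; smaller M is more luminous → Star P.
L ratio = 10^(0.4 |ΔM|) = 10^3.829 = 6741

Star P is more luminous, by a factor of 6740.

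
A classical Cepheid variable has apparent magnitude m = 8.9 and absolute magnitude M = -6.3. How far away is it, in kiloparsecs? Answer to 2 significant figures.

d ≈ 11 kpc

μ = m − M = 15.200
m − M = 5 log₁₀ d − 5
log₁₀ d = (m − M)/5 + 1 = 4.0400
d = 10^4.0400 = 10960 pc
= 10.96 kpc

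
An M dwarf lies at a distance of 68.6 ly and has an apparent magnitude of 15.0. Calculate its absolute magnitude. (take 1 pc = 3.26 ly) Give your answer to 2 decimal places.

d = 68.6 ly / 3.26 = 21.04 pc
5 log₁₀(d/10 pc) = 5 log₁₀(21.04) − 5 = 1.616
M = m − 5 log₁₀(d/10) = 15.0 − 1.616 = 13.384

M ≈ 13.38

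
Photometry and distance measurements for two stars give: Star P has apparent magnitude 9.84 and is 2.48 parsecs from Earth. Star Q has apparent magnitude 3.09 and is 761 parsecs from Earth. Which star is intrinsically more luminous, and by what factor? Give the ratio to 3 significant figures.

Star P: M = m − 5 log₁₀ d + 5 = 9.84 − 5·0.3945 + 5 = 12.868
Star Q: M = m − 5 log₁₀ d + 5 = 3.09 − 5·2.8814 + 5 = -6.317
ΔM = M_P − M_Q = 12.868 − (-6.317) = 19.185; smaller M is more luminous → Star Q.
L ratio = 10^(0.4 |ΔM|) = 10^7.674 = 4.719×10^7

Star Q is more luminous, by a factor of 4.72×10^7.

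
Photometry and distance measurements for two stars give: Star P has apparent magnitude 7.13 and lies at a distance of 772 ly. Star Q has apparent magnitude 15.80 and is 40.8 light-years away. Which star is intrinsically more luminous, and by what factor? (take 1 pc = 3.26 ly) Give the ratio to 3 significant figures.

Star P is more luminous, by a factor of 1.05×10^6.

Star P: d = 772 ly / 3.26 = 236.8 pc
Star P: M = m − 5 log₁₀ d + 5 = 7.13 − 5·2.3744 + 5 = 0.258
Star Q: d = 40.8 ly / 3.26 = 12.52 pc
Star Q: M = m − 5 log₁₀ d + 5 = 15.80 − 5·1.0974 + 5 = 15.313
ΔM = M_P − M_Q = 0.258 − (15.313) = -15.055; smaller M is more luminous → Star P.
L ratio = 10^(0.4 |ΔM|) = 10^6.022 = 1.052×10^6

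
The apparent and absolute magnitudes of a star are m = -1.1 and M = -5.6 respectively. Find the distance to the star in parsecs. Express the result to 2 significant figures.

μ = m − M = 4.500
m − M = 5 log₁₀ d − 5
log₁₀ d = (m − M)/5 + 1 = 1.9000
d = 10^1.9000 = 79.43 pc

d ≈ 79 pc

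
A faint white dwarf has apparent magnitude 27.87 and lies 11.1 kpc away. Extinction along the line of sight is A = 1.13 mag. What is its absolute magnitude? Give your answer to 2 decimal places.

M ≈ 11.51

d = 11.1 kpc = 11100 pc
5 log₁₀(d/10 pc) = 5 log₁₀(11100) − 5 = 15.227
M = m − 5 log₁₀(d/10) − A = 27.87 − 15.227 − 1.13 = 11.513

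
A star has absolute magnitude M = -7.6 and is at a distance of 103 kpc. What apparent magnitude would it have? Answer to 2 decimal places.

d = 103 kpc = 103000 pc
m = M + 5 log₁₀ d − 5 = -7.6 + 5·5.0128 − 5 = 12.464

m ≈ 12.46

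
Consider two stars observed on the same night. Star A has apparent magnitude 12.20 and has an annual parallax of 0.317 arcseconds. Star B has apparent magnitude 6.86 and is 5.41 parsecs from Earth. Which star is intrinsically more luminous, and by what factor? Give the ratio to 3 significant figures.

Star B is more luminous, by a factor of 402.

Star A: d = 1/p = 1/0.317″ = 3.155 pc
Star A: M = m − 5 log₁₀ d + 5 = 12.20 − 5·0.4989 + 5 = 14.705
Star B: M = m − 5 log₁₀ d + 5 = 6.86 − 5·0.7332 + 5 = 8.194
ΔM = M_A − M_B = 14.705 − (8.194) = 6.511; smaller M is more luminous → Star B.
L ratio = 10^(0.4 |ΔM|) = 10^2.605 = 402.3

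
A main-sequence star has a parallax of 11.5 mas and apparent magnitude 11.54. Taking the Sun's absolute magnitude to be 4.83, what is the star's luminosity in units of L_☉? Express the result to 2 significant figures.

L/L_☉ ≈ 0.16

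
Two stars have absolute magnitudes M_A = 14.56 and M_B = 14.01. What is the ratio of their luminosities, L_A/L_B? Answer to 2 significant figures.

L_A/L_B ≈ 0.60

ΔM = M_A − M_B = 0.55
L_A/L_B = 10^(−0.4 ΔM) = 10^-0.220 = 0.6026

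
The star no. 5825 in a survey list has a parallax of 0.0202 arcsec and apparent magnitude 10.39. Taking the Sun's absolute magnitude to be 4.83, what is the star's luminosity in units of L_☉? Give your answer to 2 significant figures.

d = 1/p = 1/0.0202″ = 49.50 pc
M = m − 5 log₁₀ d + 5 = 10.39 − 5·1.6946 + 5 = 6.917
M − M_☉ = 6.917 − 4.83 = 2.087
L/L_☉ = 10^(−0.4 × 2.087) = 0.1463

L/L_☉ ≈ 0.15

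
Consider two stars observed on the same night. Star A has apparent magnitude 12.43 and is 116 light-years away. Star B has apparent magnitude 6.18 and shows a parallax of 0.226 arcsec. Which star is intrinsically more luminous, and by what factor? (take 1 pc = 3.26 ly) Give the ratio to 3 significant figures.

Star B is more luminous, by a factor of 4.89.

Star A: d = 116 ly / 3.26 = 35.58 pc
Star A: M = m − 5 log₁₀ d + 5 = 12.43 − 5·1.5512 + 5 = 9.674
Star B: d = 1/p = 1/0.226″ = 4.425 pc
Star B: M = m − 5 log₁₀ d + 5 = 6.18 − 5·0.6459 + 5 = 7.951
ΔM = M_A − M_B = 9.674 − (7.951) = 1.723; smaller M is more luminous → Star B.
L ratio = 10^(0.4 |ΔM|) = 10^0.689 = 4.890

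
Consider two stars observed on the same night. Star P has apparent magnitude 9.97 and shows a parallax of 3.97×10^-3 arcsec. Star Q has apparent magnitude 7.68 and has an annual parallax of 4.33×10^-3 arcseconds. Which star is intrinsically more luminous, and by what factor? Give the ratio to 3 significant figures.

Star Q is more luminous, by a factor of 6.93.

Star P: d = 1/p = 1/3.97×10^-3″ = 251.9 pc
Star P: M = m − 5 log₁₀ d + 5 = 9.97 − 5·2.4012 + 5 = 2.964
Star Q: d = 1/p = 1/4.33×10^-3″ = 230.9 pc
Star Q: M = m − 5 log₁₀ d + 5 = 7.68 − 5·2.3635 + 5 = 0.862
ΔM = M_P − M_Q = 2.964 − (0.862) = 2.102; smaller M is more luminous → Star Q.
L ratio = 10^(0.4 |ΔM|) = 10^0.841 = 6.928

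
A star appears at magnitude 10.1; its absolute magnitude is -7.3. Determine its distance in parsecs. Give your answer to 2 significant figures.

μ = m − M = 17.400
m − M = 5 log₁₀ d − 5
log₁₀ d = (m − M)/5 + 1 = 4.4800
d = 10^4.4800 = 30200 pc

d ≈ 30000 pc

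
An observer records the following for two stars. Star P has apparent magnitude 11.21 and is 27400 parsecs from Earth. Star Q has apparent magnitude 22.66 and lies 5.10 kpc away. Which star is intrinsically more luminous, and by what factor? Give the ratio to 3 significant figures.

Star P is more luminous, by a factor of 1.10×10^6.

Star P: M = m − 5 log₁₀ d + 5 = 11.21 − 5·4.4378 + 5 = -5.979
Star Q: d = 5.10 kpc = 5100 pc
Star Q: M = m − 5 log₁₀ d + 5 = 22.66 − 5·3.7076 + 5 = 9.122
ΔM = M_P − M_Q = -5.979 − (9.122) = -15.101; smaller M is more luminous → Star P.
L ratio = 10^(0.4 |ΔM|) = 10^6.040 = 1.097×10^6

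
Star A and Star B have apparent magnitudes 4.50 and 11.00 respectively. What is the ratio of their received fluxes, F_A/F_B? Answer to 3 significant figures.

Magnitude difference = -6.50
Flux ratio = 10^(−0.4 Δm) = 10^(−0.4 × -6.50) = 10^2.600 = 398.1

F_A/F_B ≈ 398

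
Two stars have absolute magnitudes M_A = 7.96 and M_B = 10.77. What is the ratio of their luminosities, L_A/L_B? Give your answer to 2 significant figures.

ΔM = M_A − M_B = -2.81
L_A/L_B = 10^(−0.4 ΔM) = 10^1.124 = 13.30

L_A/L_B ≈ 13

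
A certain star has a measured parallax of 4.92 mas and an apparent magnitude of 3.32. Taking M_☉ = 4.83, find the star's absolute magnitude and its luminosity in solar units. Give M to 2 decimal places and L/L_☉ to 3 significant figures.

M ≈ -3.22; L/L_☉ ≈ 1660

d = 1/p = 1000/4.92 mas = 203.3 pc
M = m − 5 log₁₀ d + 5 = 3.32 − 5·2.3080 + 5 = -3.220
M − M_☉ = -3.220 − 4.83 = -8.050
L/L_☉ = 10^(−0.4 × -8.050) = 1660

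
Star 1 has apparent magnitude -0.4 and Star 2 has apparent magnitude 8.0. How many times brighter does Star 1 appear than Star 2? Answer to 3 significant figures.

Magnitude difference = -8.4
Flux ratio = 10^(−0.4 Δm) = 10^(−0.4 × -8.4) = 10^3.360 = 2291

2290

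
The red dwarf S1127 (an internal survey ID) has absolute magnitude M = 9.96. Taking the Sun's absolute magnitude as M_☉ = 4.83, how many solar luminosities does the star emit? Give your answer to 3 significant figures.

M − M_☉ = 9.96 − 4.83 = 5.130
L/L_☉ = 10^(−0.4 (M − M_☉)) = 10^-2.052 = 8.872×10^-3

L/L_☉ ≈ 8.87×10^-3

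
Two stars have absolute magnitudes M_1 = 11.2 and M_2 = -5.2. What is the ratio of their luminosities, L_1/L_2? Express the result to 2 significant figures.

L_1/L_2 ≈ 2.8×10^-7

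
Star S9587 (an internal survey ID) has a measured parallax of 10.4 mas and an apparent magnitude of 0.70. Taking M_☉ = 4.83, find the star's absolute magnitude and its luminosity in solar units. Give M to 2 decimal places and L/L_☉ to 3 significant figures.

d = 1/p = 1000/10.4 mas = 96.15 pc
M = m − 5 log₁₀ d + 5 = 0.70 − 5·1.9830 + 5 = -4.215
M − M_☉ = -4.215 − 4.83 = -9.045
L/L_☉ = 10^(−0.4 × -9.045) = 4149

M ≈ -4.21; L/L_☉ ≈ 4150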